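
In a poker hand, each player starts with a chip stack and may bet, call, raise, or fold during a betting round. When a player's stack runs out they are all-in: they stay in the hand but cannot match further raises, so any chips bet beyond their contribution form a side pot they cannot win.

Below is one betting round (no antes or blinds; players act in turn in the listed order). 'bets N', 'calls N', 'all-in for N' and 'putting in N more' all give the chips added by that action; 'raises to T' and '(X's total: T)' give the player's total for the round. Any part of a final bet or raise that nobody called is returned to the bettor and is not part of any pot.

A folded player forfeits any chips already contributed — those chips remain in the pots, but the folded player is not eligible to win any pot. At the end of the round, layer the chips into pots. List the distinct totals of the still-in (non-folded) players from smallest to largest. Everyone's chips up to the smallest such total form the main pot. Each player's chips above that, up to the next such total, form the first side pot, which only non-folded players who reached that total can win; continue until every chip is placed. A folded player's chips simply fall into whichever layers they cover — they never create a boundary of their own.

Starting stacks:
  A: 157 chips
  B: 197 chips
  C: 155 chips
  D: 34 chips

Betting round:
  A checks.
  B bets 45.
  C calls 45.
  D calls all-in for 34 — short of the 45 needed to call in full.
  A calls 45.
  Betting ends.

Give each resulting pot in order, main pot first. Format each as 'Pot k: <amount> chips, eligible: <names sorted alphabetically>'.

Pot 1: 136 chips, eligible: A, B, C, D
Pot 2: 33 chips, eligible: A, B, C

Derivation:
Contributions: A=45, B=45, C=45, D=34
Pot levels (distinct totals of non-folded players): 34, 45
Layer 1-34: 34 each from A, B, C, D = 34*4 = 136 chips; eligible A, B, C, D
Layer 35-45: 11 each from A, B, C = 11*3 = 33 chips; eligible A, B, C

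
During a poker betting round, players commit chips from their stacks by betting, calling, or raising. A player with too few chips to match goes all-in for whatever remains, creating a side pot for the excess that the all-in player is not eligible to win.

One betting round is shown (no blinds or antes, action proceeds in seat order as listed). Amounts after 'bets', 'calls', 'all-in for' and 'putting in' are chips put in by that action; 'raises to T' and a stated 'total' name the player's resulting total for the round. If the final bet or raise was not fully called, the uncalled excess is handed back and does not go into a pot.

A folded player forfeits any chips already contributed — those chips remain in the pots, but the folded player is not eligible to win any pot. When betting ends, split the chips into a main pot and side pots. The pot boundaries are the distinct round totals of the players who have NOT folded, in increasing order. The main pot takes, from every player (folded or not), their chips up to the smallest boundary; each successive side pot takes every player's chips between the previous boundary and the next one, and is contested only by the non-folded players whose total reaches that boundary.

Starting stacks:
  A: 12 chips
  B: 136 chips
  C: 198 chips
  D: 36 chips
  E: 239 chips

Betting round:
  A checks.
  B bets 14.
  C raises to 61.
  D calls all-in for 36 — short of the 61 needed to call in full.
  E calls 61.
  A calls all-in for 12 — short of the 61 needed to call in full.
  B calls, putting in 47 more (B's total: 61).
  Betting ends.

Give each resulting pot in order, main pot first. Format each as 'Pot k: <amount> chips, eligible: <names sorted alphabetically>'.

Contributions: A=12, B=61, C=61, D=36, E=61
Pot levels (distinct totals of non-folded players): 12, 36, 61
Layer 1-12: 12 each from A, B, C, D, E = 12*5 = 60 chips; eligible A, B, C, D, E
Layer 13-36: 24 each from B, C, D, E = 24*4 = 96 chips; eligible B, C, D, E
Layer 37-61: 25 each from B, C, E = 25*3 = 75 chips; eligible B, C, E

Pot 1: 60 chips, eligible: A, B, C, D, E
Pot 2: 96 chips, eligible: B, C, D, E
Pot 3: 75 chips, eligible: B, C, E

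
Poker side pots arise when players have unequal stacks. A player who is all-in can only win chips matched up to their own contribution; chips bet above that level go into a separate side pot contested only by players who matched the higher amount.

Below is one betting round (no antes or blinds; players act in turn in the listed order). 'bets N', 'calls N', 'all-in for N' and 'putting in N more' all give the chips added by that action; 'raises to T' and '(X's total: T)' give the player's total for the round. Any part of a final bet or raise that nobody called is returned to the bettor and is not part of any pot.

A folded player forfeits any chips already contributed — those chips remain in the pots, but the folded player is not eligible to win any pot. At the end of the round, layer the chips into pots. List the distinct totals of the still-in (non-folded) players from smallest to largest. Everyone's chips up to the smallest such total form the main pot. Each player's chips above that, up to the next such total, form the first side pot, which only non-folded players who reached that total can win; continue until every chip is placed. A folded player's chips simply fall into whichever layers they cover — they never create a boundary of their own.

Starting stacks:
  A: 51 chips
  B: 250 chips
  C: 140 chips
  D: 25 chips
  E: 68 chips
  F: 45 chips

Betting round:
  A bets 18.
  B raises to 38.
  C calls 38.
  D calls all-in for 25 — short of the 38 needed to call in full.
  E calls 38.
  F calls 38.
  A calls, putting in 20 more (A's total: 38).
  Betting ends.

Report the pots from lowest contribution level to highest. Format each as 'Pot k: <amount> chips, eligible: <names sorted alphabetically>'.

Pot 1: 150 chips, eligible: A, B, C, D, E, F
Pot 2: 65 chips, eligible: A, B, C, E, F

Derivation:
Contributions: A=38, B=38, C=38, D=25, E=38, F=38
Pot levels (distinct totals of non-folded players): 25, 38
Layer 1-25: 25 each from A, B, C, D, E, F = 25*6 = 150 chips; eligible A, B, C, D, E, F
Layer 26-38: 13 each from A, B, C, E, F = 13*5 = 65 chips; eligible A, B, C, E, F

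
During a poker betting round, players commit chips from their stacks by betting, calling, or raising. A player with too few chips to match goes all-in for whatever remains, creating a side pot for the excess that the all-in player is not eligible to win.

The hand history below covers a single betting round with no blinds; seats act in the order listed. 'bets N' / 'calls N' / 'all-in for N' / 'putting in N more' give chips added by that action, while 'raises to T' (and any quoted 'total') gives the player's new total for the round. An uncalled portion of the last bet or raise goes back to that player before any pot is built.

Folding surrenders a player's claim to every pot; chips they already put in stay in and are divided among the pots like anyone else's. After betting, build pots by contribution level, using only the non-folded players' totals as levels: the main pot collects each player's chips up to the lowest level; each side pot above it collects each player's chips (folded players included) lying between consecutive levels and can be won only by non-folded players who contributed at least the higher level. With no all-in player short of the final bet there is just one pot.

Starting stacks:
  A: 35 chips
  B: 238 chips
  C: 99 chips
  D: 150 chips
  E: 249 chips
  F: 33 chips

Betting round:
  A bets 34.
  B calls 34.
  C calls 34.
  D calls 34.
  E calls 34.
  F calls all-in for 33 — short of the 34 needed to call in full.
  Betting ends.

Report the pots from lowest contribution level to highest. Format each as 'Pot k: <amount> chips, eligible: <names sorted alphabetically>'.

Contributions: A=34, B=34, C=34, D=34, E=34, F=33
Pot levels (distinct totals of non-folded players): 33, 34
Layer 1-33: 33 each from A, B, C, D, E, F = 33*6 = 198 chips; eligible A, B, C, D, E, F
Layer 34-34: 1 each from A, B, C, D, E = 1*5 = 5 chips; eligible A, B, C, D, E

Pot 1: 198 chips, eligible: A, B, C, D, E, F
Pot 2: 5 chips, eligible: A, B, C, D, E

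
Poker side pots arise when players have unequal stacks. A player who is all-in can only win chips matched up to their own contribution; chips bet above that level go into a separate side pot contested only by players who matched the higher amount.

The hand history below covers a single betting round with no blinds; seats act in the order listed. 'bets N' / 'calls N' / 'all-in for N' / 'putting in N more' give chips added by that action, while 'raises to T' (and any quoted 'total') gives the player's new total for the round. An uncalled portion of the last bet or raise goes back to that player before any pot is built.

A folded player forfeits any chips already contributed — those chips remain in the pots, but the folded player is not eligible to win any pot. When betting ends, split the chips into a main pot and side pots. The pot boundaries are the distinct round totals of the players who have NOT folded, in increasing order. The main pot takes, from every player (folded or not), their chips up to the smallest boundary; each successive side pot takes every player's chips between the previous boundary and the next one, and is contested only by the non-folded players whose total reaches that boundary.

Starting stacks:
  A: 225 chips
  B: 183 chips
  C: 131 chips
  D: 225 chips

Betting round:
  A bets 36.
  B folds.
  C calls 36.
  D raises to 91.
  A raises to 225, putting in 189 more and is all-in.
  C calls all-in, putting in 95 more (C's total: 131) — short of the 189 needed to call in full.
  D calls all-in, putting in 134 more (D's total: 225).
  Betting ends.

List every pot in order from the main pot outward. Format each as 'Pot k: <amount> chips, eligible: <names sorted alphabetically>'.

Pot 1: 393 chips, eligible: A, C, D
Pot 2: 188 chips, eligible: A, D

Derivation:
Contributions: A=225, C=131, D=225
Folded: B
Pot levels (distinct totals of non-folded players): 131, 225
Layer 1-131: 131 each from A, C, D = 131*3 = 393 chips; eligible A, C, D
Layer 132-225: 94 each from A, D = 94*2 = 188 chips; eligible A, D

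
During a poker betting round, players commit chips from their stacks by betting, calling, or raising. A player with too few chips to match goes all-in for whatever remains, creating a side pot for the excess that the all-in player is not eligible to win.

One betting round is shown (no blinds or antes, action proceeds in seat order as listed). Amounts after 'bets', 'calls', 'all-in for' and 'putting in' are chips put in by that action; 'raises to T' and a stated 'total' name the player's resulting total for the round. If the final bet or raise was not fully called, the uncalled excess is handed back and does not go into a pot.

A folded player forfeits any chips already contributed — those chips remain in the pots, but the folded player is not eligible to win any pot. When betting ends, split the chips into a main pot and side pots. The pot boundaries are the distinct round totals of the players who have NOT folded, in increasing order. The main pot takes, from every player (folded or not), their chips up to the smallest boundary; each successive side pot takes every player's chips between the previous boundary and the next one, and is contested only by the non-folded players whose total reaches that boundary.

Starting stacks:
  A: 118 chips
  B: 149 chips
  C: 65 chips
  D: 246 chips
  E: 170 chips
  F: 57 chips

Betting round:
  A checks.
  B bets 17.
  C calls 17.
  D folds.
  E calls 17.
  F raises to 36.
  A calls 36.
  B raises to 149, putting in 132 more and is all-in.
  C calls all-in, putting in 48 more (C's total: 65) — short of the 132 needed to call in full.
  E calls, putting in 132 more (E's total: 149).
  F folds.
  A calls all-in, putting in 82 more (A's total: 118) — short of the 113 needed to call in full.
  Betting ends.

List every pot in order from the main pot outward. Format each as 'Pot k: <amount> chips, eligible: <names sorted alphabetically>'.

Contributions: A=118, B=149, C=65, E=149, F=36
Folded: D, F
Pot levels (distinct totals of non-folded players): 65, 118, 149
Layer 1-65: A 65 + B 65 + C 65 + E 65 + F 36 = 296 chips; eligible A, B, C, E
Layer 66-118: 53 each from A, B, E = 53*3 = 159 chips; eligible A, B, E
Layer 119-149: 31 each from B, E = 31*2 = 62 chips; eligible B, E

Pot 1: 296 chips, eligible: A, B, C, E
Pot 2: 159 chips, eligible: A, B, E
Pot 3: 62 chips, eligible: B, E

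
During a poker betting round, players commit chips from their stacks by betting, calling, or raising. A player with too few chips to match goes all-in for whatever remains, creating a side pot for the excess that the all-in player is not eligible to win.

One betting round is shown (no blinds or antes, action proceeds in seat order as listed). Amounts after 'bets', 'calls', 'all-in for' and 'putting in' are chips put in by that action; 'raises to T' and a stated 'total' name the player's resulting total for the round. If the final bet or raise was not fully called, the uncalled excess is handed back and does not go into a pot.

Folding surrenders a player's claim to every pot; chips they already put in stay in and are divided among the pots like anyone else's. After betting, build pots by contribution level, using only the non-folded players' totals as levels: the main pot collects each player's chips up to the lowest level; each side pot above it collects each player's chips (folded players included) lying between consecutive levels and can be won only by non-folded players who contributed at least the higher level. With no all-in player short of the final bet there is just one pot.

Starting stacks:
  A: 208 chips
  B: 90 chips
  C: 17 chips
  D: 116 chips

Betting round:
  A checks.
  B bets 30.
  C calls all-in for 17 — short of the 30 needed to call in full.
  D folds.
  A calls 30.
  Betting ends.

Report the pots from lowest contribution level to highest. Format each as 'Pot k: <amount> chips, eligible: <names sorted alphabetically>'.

Contributions: A=30, B=30, C=17
Folded: D
Pot levels (distinct totals of non-folded players): 17, 30
Layer 1-17: 17 each from A, B, C = 17*3 = 51 chips; eligible A, B, C
Layer 18-30: 13 each from A, B = 13*2 = 26 chips; eligible A, B

Pot 1: 51 chips, eligible: A, B, C
Pot 2: 26 chips, eligible: A, B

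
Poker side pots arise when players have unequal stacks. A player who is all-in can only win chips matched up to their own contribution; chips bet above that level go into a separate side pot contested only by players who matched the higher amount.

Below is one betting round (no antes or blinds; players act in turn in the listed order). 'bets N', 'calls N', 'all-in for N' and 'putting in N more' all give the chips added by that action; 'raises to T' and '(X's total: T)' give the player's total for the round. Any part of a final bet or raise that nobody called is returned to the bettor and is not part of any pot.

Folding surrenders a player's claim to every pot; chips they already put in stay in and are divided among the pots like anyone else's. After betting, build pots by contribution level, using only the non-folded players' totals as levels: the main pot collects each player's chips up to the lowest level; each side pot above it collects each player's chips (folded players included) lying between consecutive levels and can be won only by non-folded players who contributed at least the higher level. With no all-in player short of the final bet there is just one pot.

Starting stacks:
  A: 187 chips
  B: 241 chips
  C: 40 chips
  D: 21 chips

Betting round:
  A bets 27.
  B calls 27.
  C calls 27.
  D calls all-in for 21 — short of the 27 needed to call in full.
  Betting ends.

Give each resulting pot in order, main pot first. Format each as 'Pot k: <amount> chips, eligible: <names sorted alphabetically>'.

Pot 1: 84 chips, eligible: A, B, C, D
Pot 2: 18 chips, eligible: A, B, C

Derivation:
Contributions: A=27, B=27, C=27, D=21
Pot levels (distinct totals of non-folded players): 21, 27
Layer 1-21: 21 each from A, B, C, D = 21*4 = 84 chips; eligible A, B, C, D
Layer 22-27: 6 each from A, B, C = 6*3 = 18 chips; eligible A, B, C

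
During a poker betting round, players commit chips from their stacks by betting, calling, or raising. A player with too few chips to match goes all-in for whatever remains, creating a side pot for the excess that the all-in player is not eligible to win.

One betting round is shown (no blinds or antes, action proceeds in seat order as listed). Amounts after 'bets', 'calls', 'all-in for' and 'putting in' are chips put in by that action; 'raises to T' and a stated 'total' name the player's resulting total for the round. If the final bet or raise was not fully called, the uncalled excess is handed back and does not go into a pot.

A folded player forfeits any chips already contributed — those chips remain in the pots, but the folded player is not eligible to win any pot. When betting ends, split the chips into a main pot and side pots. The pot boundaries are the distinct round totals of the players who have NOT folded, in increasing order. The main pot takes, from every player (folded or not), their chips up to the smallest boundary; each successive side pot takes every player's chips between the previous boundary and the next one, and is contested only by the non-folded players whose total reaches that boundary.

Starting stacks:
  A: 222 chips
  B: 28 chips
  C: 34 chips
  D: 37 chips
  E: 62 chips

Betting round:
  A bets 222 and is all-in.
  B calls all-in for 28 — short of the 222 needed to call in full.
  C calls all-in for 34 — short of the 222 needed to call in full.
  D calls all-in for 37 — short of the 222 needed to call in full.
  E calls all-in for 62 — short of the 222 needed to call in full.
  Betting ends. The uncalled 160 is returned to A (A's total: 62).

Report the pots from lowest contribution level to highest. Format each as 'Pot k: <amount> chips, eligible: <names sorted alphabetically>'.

Contributions (after 160 returned to A): A=62, B=28, C=34, D=37, E=62
Pot levels (distinct totals of non-folded players): 28, 34, 37, 62
Layer 1-28: 28 each from A, B, C, D, E = 28*5 = 140 chips; eligible A, B, C, D, E
Layer 29-34: 6 each from A, C, D, E = 6*4 = 24 chips; eligible A, C, D, E
Layer 35-37: 3 each from A, D, E = 3*3 = 9 chips; eligible A, D, E
Layer 38-62: 25 each from A, E = 25*2 = 50 chips; eligible A, E

Pot 1: 140 chips, eligible: A, B, C, D, E
Pot 2: 24 chips, eligible: A, C, D, E
Pot 3: 9 chips, eligible: A, D, E
Pot 4: 50 chips, eligible: A, E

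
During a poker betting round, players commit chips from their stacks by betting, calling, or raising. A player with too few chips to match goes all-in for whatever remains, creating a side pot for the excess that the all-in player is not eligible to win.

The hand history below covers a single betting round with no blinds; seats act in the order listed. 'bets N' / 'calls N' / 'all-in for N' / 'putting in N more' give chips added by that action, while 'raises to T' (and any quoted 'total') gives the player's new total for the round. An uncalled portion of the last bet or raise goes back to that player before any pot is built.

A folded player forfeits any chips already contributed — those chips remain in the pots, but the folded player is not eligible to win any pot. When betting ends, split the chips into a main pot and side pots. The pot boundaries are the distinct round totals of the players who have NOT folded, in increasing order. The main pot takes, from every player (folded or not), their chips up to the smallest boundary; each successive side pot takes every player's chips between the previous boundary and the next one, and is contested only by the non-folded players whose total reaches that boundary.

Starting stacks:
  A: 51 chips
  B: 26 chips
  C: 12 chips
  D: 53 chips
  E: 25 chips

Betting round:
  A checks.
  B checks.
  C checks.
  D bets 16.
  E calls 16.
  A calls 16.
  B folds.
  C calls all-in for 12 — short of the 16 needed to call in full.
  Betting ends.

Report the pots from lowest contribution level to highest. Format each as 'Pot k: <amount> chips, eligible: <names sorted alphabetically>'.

Contributions: A=16, C=12, D=16, E=16
Folded: B
Pot levels (distinct totals of non-folded players): 12, 16
Layer 1-12: 12 each from A, C, D, E = 12*4 = 48 chips; eligible A, C, D, E
Layer 13-16: 4 each from A, D, E = 4*3 = 12 chips; eligible A, D, E

Pot 1: 48 chips, eligible: A, C, D, E
Pot 2: 12 chips, eligible: A, D, E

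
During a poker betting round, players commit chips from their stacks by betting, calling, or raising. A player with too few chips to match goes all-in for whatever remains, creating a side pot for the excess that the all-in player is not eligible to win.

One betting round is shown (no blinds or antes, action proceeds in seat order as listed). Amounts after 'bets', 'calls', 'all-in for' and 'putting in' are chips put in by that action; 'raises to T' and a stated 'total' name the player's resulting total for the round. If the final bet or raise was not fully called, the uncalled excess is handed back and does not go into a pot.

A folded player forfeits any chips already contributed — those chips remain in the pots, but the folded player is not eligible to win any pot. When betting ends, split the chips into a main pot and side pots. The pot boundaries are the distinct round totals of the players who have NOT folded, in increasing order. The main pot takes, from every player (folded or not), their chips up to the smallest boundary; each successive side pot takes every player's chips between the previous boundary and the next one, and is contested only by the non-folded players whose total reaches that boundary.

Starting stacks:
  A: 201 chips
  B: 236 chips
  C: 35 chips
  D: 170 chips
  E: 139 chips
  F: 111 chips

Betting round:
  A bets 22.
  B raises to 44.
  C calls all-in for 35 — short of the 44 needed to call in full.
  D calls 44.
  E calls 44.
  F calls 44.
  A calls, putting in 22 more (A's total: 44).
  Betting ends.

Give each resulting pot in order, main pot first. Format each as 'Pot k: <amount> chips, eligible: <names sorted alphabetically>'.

Contributions: A=44, B=44, C=35, D=44, E=44, F=44
Pot levels (distinct totals of non-folded players): 35, 44
Layer 1-35: 35 each from A, B, C, D, E, F = 35*6 = 210 chips; eligible A, B, C, D, E, F
Layer 36-44: 9 each from A, B, D, E, F = 9*5 = 45 chips; eligible A, B, D, E, F

Pot 1: 210 chips, eligible: A, B, C, D, E, F
Pot 2: 45 chips, eligible: A, B, D, E, F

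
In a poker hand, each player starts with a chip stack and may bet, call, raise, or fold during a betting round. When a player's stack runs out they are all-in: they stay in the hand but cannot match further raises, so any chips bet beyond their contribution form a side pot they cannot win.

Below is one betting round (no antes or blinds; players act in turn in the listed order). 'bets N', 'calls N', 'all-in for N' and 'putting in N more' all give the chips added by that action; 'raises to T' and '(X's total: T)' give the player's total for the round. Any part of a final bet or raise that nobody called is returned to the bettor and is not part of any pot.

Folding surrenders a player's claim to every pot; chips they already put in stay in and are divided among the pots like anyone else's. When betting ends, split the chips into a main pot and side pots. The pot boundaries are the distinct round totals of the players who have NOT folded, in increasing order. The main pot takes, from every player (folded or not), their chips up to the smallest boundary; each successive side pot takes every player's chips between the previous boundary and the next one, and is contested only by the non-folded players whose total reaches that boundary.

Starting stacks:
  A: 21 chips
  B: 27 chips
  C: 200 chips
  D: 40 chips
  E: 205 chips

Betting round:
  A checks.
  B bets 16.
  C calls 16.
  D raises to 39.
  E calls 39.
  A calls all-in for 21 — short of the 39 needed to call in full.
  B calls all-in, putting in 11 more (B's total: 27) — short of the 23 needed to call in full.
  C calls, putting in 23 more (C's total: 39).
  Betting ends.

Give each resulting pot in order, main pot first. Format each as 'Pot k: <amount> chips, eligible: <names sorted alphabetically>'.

Contributions: A=21, B=27, C=39, D=39, E=39
Pot levels (distinct totals of non-folded players): 21, 27, 39
Layer 1-21: 21 each from A, B, C, D, E = 21*5 = 105 chips; eligible A, B, C, D, E
Layer 22-27: 6 each from B, C, D, E = 6*4 = 24 chips; eligible B, C, D, E
Layer 28-39: 12 each from C, D, E = 12*3 = 36 chips; eligible C, D, E

Pot 1: 105 chips, eligible: A, B, C, D, E
Pot 2: 24 chips, eligible: B, C, D, E
Pot 3: 36 chips, eligible: C, D, E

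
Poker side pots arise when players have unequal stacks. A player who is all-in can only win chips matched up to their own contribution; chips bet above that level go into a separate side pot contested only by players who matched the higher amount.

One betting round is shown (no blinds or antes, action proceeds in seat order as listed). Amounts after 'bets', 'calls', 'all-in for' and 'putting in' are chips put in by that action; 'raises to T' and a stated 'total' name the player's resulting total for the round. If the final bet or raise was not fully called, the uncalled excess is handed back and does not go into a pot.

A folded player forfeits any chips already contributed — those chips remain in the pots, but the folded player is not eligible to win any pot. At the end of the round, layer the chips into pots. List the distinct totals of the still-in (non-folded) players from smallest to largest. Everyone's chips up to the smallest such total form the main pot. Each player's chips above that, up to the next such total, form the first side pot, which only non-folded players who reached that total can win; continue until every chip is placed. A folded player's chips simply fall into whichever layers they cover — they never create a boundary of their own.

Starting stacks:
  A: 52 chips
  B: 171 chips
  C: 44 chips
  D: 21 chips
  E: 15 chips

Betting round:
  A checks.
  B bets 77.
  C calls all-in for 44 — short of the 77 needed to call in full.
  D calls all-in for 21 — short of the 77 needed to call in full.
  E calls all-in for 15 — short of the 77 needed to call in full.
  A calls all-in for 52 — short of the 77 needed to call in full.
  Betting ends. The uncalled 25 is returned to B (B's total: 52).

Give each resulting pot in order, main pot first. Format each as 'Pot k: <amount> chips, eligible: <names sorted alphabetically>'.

Contributions (after 25 returned to B): A=52, B=52, C=44, D=21, E=15
Pot levels (distinct totals of non-folded players): 15, 21, 44, 52
Layer 1-15: 15 each from A, B, C, D, E = 15*5 = 75 chips; eligible A, B, C, D, E
Layer 16-21: 6 each from A, B, C, D = 6*4 = 24 chips; eligible A, B, C, D
Layer 22-44: 23 each from A, B, C = 23*3 = 69 chips; eligible A, B, C
Layer 45-52: 8 each from A, B = 8*2 = 16 chips; eligible A, B

Pot 1: 75 chips, eligible: A, B, C, D, E
Pot 2: 24 chips, eligible: A, B, C, D
Pot 3: 69 chips, eligible: A, B, C
Pot 4: 16 chips, eligible: A, B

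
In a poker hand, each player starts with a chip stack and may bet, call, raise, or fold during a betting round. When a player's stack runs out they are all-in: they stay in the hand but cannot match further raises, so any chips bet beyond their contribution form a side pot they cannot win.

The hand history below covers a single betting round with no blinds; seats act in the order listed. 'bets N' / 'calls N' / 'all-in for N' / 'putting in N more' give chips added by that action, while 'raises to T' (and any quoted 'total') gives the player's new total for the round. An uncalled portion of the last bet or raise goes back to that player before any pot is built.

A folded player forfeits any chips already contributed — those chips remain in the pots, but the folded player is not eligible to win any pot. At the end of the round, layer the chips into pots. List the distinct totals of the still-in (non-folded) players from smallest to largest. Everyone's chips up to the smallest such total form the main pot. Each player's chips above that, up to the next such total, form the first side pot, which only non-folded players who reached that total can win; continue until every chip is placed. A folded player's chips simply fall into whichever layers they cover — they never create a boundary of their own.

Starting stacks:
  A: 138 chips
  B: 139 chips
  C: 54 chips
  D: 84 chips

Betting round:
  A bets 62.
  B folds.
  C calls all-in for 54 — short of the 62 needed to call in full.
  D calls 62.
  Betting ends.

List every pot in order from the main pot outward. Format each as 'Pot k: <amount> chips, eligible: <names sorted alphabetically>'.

Contributions: A=62, C=54, D=62
Folded: B
Pot levels (distinct totals of non-folded players): 54, 62
Layer 1-54: 54 each from A, C, D = 54*3 = 162 chips; eligible A, C, D
Layer 55-62: 8 each from A, D = 8*2 = 16 chips; eligible A, D

Pot 1: 162 chips, eligible: A, C, D
Pot 2: 16 chips, eligible: A, D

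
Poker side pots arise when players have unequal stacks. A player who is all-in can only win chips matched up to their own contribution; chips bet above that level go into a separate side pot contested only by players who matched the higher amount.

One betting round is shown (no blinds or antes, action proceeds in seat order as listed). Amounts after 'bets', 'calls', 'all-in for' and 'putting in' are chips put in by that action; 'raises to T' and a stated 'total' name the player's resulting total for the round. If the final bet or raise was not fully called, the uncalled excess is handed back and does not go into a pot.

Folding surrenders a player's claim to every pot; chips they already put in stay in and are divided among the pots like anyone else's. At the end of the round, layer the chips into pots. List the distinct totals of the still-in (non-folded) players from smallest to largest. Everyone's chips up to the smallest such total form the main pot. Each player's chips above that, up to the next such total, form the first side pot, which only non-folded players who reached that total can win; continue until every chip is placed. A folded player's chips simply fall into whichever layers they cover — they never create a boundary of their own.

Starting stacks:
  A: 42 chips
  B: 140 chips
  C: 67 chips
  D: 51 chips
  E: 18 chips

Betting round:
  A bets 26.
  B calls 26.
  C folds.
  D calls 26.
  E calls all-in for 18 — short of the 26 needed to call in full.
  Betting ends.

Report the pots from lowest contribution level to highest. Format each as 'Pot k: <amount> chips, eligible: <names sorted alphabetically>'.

Pot 1: 72 chips, eligible: A, B, D, E
Pot 2: 24 chips, eligible: A, B, D

Derivation:
Contributions: A=26, B=26, D=26, E=18
Folded: C
Pot levels (distinct totals of non-folded players): 18, 26
Layer 1-18: 18 each from A, B, D, E = 18*4 = 72 chips; eligible A, B, D, E
Layer 19-26: 8 each from A, B, D = 8*3 = 24 chips; eligible A, B, D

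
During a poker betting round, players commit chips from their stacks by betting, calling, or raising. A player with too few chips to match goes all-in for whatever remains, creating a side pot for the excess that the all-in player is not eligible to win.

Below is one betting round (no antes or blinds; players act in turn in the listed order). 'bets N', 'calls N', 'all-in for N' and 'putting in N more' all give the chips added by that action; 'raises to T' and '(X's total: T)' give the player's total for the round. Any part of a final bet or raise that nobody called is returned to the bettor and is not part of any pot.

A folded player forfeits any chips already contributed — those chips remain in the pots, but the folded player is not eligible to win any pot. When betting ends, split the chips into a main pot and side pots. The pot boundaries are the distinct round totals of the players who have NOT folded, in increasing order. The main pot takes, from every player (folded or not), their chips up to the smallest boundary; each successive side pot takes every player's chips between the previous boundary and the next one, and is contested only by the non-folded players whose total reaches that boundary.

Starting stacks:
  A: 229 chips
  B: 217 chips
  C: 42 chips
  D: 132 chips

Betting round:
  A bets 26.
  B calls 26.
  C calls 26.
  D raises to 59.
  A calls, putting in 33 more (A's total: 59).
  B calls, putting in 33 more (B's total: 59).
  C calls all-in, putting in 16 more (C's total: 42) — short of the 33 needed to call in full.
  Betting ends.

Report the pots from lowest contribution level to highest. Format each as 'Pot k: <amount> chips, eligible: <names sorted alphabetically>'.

Contributions: A=59, B=59, C=42, D=59
Pot levels (distinct totals of non-folded players): 42, 59
Layer 1-42: 42 each from A, B, C, D = 42*4 = 168 chips; eligible A, B, C, D
Layer 43-59: 17 each from A, B, D = 17*3 = 51 chips; eligible A, B, D

Pot 1: 168 chips, eligible: A, B, C, D
Pot 2: 51 chips, eligible: A, B, D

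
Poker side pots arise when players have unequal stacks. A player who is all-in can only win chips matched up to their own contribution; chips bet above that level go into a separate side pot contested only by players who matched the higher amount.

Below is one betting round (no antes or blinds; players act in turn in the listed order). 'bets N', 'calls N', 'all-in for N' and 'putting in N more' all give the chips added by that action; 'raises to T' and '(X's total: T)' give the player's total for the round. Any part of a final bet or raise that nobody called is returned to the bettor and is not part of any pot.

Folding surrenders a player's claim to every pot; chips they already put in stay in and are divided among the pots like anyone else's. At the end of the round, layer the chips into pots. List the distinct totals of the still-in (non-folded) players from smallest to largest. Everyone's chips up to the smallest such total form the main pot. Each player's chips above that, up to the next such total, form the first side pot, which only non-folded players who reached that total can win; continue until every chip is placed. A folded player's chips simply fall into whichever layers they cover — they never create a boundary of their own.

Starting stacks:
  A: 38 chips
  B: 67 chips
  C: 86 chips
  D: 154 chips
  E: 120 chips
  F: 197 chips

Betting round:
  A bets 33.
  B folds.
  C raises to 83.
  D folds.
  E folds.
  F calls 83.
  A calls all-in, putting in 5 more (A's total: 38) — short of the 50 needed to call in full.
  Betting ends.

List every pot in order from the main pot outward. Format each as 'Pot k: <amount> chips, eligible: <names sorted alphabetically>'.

Contributions: A=38, C=83, F=83
Folded: B, D, E
Pot levels (distinct totals of non-folded players): 38, 83
Layer 1-38: 38 each from A, C, F = 38*3 = 114 chips; eligible A, C, F
Layer 39-83: 45 each from C, F = 45*2 = 90 chips; eligible C, F

Pot 1: 114 chips, eligible: A, C, F
Pot 2: 90 chips, eligible: C, F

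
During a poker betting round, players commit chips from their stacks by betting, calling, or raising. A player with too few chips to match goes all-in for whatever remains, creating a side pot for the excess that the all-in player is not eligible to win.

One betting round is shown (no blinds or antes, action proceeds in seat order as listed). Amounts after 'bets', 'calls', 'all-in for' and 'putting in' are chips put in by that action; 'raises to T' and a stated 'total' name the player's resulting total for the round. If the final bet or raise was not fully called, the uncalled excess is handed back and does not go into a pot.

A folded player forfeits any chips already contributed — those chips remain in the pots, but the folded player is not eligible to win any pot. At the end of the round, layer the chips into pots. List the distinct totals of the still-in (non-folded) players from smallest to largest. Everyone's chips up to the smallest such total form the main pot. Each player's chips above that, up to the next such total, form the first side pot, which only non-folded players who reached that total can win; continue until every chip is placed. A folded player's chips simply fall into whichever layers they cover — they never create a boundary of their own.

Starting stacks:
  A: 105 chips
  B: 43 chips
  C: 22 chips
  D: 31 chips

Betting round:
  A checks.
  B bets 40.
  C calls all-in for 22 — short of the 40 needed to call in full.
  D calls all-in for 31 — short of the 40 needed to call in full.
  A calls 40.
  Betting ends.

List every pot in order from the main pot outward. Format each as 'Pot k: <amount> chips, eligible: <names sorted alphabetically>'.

Pot 1: 88 chips, eligible: A, B, C, D
Pot 2: 27 chips, eligible: A, B, D
Pot 3: 18 chips, eligible: A, B

Derivation:
Contributions: A=40, B=40, C=22, D=31
Pot levels (distinct totals of non-folded players): 22, 31, 40
Layer 1-22: 22 each from A, B, C, D = 22*4 = 88 chips; eligible A, B, C, D
Layer 23-31: 9 each from A, B, D = 9*3 = 27 chips; eligible A, B, D
Layer 32-40: 9 each from A, B = 9*2 = 18 chips; eligible A, B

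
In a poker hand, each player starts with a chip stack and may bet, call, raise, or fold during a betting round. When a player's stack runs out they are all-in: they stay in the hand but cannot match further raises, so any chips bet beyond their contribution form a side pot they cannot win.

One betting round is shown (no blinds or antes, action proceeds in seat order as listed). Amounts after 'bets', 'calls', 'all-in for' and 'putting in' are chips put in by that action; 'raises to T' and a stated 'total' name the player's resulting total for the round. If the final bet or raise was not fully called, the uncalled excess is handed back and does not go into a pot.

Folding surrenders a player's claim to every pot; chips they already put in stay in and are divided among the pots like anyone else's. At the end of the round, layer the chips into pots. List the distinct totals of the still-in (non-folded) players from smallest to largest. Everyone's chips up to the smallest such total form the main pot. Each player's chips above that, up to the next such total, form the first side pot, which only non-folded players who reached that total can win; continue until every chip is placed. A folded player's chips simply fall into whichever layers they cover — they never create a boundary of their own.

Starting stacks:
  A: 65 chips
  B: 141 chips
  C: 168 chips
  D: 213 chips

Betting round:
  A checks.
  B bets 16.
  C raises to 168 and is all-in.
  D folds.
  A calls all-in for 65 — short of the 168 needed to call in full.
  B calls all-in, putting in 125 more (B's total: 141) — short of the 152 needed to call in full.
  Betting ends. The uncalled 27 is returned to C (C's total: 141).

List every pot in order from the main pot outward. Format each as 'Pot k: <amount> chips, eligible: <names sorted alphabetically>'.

Contributions (after 27 returned to C): A=65, B=141, C=141
Folded: D
Pot levels (distinct totals of non-folded players): 65, 141
Layer 1-65: 65 each from A, B, C = 65*3 = 195 chips; eligible A, B, C
Layer 66-141: 76 each from B, C = 76*2 = 152 chips; eligible B, C

Pot 1: 195 chips, eligible: A, B, C
Pot 2: 152 chips, eligible: B, C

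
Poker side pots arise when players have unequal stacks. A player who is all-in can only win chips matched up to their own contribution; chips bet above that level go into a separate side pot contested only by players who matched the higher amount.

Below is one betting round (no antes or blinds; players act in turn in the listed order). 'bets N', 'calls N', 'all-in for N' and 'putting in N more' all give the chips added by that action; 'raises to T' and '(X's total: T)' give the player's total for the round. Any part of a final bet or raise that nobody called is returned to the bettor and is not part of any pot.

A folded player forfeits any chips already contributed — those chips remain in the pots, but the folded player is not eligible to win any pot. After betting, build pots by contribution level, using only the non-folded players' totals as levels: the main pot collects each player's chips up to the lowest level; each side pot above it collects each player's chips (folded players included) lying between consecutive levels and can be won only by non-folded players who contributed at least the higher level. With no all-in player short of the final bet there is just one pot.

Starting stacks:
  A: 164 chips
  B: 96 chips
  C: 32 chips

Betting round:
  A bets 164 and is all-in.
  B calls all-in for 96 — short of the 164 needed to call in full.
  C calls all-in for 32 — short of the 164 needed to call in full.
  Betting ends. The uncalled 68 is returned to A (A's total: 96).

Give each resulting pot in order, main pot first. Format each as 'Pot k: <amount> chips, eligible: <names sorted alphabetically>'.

Contributions (after 68 returned to A): A=96, B=96, C=32
Pot levels (distinct totals of non-folded players): 32, 96
Layer 1-32: 32 each from A, B, C = 32*3 = 96 chips; eligible A, B, C
Layer 33-96: 64 each from A, B = 64*2 = 128 chips; eligible A, B

Pot 1: 96 chips, eligible: A, B, C
Pot 2: 128 chips, eligible: A, B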